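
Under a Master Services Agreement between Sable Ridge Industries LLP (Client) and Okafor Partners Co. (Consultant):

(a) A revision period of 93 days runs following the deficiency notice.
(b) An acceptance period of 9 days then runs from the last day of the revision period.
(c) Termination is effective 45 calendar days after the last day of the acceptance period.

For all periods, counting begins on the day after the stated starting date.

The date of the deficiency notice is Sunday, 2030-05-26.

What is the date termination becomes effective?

2030-10-20

The last day of the revision period: 93 calendar days after 2030-05-26 is 2030-08-27.
The last day of the acceptance period: 9 calendar days after 2030-08-27 is 2030-09-05.
The date termination becomes effective: 45 calendar days after 2030-09-05 is 2030-10-20.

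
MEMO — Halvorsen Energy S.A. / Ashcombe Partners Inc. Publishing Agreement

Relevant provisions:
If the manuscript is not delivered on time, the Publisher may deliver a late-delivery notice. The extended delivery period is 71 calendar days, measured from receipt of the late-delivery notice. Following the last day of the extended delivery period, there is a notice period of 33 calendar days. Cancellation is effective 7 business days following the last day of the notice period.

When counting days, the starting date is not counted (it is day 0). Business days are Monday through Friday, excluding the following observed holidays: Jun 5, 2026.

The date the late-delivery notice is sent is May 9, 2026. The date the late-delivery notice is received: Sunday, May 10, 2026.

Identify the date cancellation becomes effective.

Sep 1, 2026

Adding 71 calendar days to May 10, 2026 gives Jul 20, 2026, which is the last day of the extended delivery period.
Adding 33 calendar days to Jul 20, 2026 gives Aug 22, 2026, which is the last day of the notice period.
From Saturday, Aug 22, 2026, 7 business days (Aug 24, Aug 25, Aug 26, Aug 27, Aug 28, Aug 31, Sep 1, skipping weekends) brings us to Tuesday, Sep 1, 2026, which is the date cancellation becomes effective.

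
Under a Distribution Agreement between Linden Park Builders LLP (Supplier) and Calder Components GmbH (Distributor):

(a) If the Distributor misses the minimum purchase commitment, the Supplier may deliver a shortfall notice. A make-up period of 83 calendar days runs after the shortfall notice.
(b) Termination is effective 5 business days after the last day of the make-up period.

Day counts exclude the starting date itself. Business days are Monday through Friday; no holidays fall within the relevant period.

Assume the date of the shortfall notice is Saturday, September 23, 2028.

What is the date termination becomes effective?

December 22, 2028

Adding 83 calendar days to September 23, 2028 gives December 15, 2028, which is the last day of the make-up period.
From Friday, December 15, 2028, 5 business days (Dec 18, Dec 19, Dec 20, Dec 21, Dec 22, skipping weekends) brings us to Friday, December 22, 2028, which is the date termination becomes effective.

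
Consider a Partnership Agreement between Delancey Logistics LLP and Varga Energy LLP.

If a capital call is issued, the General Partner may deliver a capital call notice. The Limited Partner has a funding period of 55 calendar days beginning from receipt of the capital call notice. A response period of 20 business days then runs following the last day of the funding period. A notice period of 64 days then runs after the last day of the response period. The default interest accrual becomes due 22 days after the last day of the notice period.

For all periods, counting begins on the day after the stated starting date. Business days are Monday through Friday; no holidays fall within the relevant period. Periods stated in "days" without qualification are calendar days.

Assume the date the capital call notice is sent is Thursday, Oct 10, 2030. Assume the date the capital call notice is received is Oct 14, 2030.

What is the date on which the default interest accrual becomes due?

The last day of the funding period: Oct 14, 2030 + 55 days = Dec 8, 2030.
The last day of the response period: counting 20 business days from Sunday, Dec 8, 2030 (Dec 9, Dec 10, Dec 11, Dec 12, …, Jan 1, Jan 2, Jan 3, skipping weekends) reaches Friday, Jan 3, 2031.
The last day of the notice period: 64 calendar days after Jan 3, 2031 is Mar 8, 2031.
Adding 22 calendar days to Mar 8, 2031 gives Mar 30, 2031, which is the date on which the default interest accrual becomes due.

Mar 30, 2031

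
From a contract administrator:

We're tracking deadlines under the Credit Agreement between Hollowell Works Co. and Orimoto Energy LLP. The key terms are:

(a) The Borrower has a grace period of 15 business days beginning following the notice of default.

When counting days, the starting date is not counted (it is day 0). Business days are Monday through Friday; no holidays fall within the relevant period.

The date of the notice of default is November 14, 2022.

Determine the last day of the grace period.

The last day of the grace period: counting 15 business days from Monday, November 14, 2022 (Nov 15, Nov 16, Nov 17, Nov 18, …, Dec 1, Dec 2, Dec 5, skipping weekends) reaches Monday, December 5, 2022.

December 5, 2022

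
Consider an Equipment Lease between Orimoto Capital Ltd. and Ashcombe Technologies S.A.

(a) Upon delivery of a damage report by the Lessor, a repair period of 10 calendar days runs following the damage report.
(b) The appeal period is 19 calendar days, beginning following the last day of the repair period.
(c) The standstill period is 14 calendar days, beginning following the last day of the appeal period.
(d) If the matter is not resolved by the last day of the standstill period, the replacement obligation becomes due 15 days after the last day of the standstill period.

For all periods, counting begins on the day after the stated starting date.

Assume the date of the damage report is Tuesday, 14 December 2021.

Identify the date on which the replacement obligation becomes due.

The last day of the repair period: 10 calendar days after 14 December 2021 is 24 December 2021.
The last day of the appeal period: 19 calendar days after 24 December 2021 is 12 January 2022.
The last day of the standstill period: 12 January 2022 + 14 days = 26 January 2022.
The date on which the replacement obligation becomes due: 15 calendar days after 26 January 2022 is 10 February 2022.

10 February 2022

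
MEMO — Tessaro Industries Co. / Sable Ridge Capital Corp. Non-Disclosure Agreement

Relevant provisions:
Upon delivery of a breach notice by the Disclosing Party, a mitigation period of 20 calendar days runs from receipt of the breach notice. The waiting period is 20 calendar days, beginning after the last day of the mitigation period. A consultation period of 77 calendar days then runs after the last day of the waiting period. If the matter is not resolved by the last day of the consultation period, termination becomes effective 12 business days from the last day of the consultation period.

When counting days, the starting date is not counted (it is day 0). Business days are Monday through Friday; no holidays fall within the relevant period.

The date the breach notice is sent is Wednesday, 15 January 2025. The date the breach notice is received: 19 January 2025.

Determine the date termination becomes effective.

3 June 2025

Adding 20 calendar days to 19 January 2025 gives 8 February 2025, which is the last day of the mitigation period.
Adding 20 calendar days to 8 February 2025 gives 28 February 2025, which is the last day of the waiting period.
The last day of the consultation period: 28 February 2025 + 77 days = 16 May 2025.
From Friday, 16 May 2025, 12 business days (May 19, May 20, May 21, May 22, …, May 30, Jun 2, Jun 3, skipping weekends) brings us to Tuesday, 3 June 2025, which is the date termination becomes effective.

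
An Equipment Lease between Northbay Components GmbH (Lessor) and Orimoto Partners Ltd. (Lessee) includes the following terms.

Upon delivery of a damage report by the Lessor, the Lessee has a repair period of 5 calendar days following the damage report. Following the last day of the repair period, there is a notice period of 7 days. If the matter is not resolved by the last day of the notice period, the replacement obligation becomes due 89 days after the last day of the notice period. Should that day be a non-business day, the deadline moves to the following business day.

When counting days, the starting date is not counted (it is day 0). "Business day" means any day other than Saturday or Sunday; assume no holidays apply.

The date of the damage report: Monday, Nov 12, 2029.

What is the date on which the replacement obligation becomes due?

Feb 21, 2030

The last day of the repair period: 5 calendar days after Nov 12, 2029 is Nov 17, 2029.
Adding 7 calendar days to Nov 17, 2029 gives Nov 24, 2029, which is the last day of the notice period.
The date on which the replacement obligation becomes due: 89 calendar days after Nov 24, 2029 is Feb 21, 2030. Feb 21, 2030 is a Thursday, so no roll-forward applies.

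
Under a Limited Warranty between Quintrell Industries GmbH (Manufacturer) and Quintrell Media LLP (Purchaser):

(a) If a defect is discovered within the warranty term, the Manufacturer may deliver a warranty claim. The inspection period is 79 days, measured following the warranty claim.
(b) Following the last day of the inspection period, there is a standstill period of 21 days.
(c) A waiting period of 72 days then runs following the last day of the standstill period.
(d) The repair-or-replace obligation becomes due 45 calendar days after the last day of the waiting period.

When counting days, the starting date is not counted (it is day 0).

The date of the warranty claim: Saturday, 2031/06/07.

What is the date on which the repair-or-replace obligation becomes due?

The last day of the inspection period: 79 calendar days after 2031/06/07 is 2031/08/25.
The last day of the standstill period: 2031/08/25 + 21 days = 2031/09/15.
The last day of the waiting period: 2031/09/15 + 72 days = 2031/11/26.
The date on which the repair-or-replace obligation becomes due: 2031/11/26 + 45 days = 2032/01/10.

2032/01/10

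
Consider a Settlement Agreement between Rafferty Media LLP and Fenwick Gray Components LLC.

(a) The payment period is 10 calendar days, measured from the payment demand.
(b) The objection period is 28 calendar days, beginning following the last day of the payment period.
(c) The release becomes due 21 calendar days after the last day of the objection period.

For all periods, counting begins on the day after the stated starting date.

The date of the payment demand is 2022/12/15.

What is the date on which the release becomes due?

2023/02/12

The last day of the payment period: 10 calendar days after 2022/12/15 is 2022/12/25.
The last day of the objection period: 28 calendar days after 2022/12/25 is 2023/01/22.
The date on which the release becomes due: 21 calendar days after 2023/01/22 is 2023/02/12.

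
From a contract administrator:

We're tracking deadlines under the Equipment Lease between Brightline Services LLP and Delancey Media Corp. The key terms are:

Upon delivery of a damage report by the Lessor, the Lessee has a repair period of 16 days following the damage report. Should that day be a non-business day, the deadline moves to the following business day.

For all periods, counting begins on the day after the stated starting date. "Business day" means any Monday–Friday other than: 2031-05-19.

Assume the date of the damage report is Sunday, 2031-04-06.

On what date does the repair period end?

2031-04-22

The last day of the repair period: 2031-04-06 + 16 days = 2031-04-22. 2031-04-22 is a Tuesday and is not a listed holiday, so no roll-forward applies.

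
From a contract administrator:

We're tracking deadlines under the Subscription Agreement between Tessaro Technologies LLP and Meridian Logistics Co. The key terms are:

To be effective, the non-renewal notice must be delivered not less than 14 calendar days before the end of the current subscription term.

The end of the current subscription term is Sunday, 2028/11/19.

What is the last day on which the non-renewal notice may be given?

2028/11/05

2028/11/19 minus 14 days is 2028/11/05.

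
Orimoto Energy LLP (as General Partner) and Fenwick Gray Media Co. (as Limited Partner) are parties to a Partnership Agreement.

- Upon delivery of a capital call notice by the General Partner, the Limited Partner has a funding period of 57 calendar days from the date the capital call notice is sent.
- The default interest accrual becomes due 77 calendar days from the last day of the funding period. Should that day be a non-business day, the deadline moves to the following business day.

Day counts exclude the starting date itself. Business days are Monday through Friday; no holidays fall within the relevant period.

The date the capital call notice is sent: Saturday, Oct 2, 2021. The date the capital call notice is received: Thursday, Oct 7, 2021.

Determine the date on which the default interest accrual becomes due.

The last day of the funding period: Oct 2, 2021 + 57 days = Nov 28, 2021.
The date on which the default interest accrual becomes due: Nov 28, 2021 + 77 days = Feb 13, 2022. That falls on a Sunday, so it rolls to the next business day, Monday, Feb 14, 2022.

Feb 14, 2022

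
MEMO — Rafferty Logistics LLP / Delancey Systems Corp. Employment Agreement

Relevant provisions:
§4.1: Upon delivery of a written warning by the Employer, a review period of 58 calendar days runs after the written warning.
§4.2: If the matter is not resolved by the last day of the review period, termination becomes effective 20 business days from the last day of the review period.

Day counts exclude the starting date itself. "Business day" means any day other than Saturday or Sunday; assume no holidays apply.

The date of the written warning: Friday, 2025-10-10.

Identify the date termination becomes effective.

The last day of the review period: 2025-10-10 + 58 days = 2025-12-07.
The date termination becomes effective: counting 20 business days from Sunday, 2025-12-07 (Dec 8, Dec 9, Dec 10, Dec 11, …, Dec 31, Jan 1, Jan 2, skipping weekends) reaches Friday, 2026-01-02.

2026-01-02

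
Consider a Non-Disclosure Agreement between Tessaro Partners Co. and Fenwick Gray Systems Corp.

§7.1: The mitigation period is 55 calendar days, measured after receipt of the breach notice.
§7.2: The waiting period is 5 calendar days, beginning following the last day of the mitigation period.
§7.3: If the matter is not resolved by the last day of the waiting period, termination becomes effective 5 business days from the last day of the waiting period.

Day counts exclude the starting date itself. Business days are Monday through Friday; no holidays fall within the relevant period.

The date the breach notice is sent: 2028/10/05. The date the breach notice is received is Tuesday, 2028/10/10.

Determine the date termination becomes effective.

The last day of the mitigation period: 2028/10/10 + 55 days = 2028/12/04.
The last day of the waiting period: 5 calendar days after 2028/12/04 is 2028/12/09.
The date termination becomes effective: 5 business days after Saturday, 2028/12/09, skipping weekends — Dec 11, Dec 12, Dec 13, Dec 14, Dec 15 — lands on Friday, 2028/12/15.

2028/12/15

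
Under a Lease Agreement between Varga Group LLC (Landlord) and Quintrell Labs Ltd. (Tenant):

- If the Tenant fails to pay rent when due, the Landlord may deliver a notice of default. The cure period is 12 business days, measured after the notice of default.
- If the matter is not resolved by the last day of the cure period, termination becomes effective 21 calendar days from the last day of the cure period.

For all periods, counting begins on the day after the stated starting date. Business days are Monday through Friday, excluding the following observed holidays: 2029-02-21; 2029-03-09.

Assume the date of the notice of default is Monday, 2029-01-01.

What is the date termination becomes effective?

From Monday, 2029-01-01, 12 business days (Jan 2, Jan 3, Jan 4, Jan 5, …, Jan 15, Jan 16, Jan 17, skipping weekends) brings us to Wednesday, 2029-01-17, which is the last day of the cure period.
Adding 21 calendar days to 2029-01-17 gives 2029-02-07, which is the date termination becomes effective.

2029-02-07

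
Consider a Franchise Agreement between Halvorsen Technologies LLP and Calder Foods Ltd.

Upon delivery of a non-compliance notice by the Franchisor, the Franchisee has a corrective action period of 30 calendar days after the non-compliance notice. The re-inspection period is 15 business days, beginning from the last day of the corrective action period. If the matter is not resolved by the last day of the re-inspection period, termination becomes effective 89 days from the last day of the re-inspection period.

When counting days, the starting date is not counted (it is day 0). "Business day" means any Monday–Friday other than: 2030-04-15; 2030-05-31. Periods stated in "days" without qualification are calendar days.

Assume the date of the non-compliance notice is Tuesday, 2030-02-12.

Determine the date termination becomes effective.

2030-07-02

The last day of the corrective action period: 30 calendar days after 2030-02-12 is 2030-03-14.
The last day of the re-inspection period: counting 15 business days from Thursday, 2030-03-14 (Mar 15, Mar 18, Mar 19, Mar 20, …, Apr 2, Apr 3, Apr 4, skipping weekends) reaches Thursday, 2030-04-04.
Adding 89 calendar days to 2030-04-04 gives 2030-07-02, which is the date termination becomes effective.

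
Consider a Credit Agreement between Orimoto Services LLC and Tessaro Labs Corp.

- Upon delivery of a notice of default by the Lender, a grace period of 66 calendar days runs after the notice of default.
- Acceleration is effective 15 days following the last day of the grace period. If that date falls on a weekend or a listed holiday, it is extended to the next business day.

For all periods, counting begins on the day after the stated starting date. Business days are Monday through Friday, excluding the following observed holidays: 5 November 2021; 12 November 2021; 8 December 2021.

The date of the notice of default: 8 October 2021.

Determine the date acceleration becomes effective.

The last day of the grace period: 66 calendar days after 8 October 2021 is 13 December 2021.
Adding 15 calendar days to 13 December 2021 gives 28 December 2021, which is the date acceleration becomes effective. 28 December 2021 is a Tuesday and is not a listed holiday, so no roll-forward applies.

28 December 2021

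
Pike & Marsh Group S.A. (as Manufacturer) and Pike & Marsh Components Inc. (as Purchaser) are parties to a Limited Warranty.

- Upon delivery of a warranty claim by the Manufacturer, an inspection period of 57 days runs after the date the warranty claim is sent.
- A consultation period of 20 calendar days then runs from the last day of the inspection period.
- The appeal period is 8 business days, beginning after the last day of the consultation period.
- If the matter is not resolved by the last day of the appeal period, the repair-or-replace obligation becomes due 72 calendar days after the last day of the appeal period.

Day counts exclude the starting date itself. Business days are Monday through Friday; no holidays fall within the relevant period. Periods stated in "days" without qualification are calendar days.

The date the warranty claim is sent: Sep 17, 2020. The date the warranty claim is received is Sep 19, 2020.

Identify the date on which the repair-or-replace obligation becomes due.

Feb 25, 2021

The last day of the inspection period: Sep 17, 2020 + 57 days = Nov 13, 2020.
Adding 20 calendar days to Nov 13, 2020 gives Dec 3, 2020, which is the last day of the consultation period.
The last day of the appeal period: counting 8 business days from Thursday, Dec 3, 2020 (Dec 4, Dec 7, Dec 8, Dec 9, Dec 10, Dec 11, Dec 14, Dec 15, skipping weekends) reaches Tuesday, Dec 15, 2020.
The date on which the repair-or-replace obligation becomes due: Dec 15, 2020 + 72 days = Feb 25, 2021.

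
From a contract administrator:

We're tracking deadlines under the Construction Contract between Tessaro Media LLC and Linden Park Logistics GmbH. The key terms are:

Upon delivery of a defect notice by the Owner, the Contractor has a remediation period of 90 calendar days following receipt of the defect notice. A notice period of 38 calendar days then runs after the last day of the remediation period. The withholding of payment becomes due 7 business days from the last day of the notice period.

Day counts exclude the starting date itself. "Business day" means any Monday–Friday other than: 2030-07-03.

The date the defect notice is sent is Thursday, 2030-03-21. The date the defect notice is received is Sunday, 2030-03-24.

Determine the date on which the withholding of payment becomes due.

2030-08-08

The last day of the remediation period: 90 calendar days after 2030-03-24 is 2030-06-22.
Adding 38 calendar days to 2030-06-22 gives 2030-07-30, which is the last day of the notice period.
From Tuesday, 2030-07-30, 7 business days (Jul 31, Aug 1, Aug 2, Aug 5, Aug 6, Aug 7, Aug 8, skipping weekends) brings us to Thursday, 2030-08-08, which is the date on which the withholding of payment becomes due.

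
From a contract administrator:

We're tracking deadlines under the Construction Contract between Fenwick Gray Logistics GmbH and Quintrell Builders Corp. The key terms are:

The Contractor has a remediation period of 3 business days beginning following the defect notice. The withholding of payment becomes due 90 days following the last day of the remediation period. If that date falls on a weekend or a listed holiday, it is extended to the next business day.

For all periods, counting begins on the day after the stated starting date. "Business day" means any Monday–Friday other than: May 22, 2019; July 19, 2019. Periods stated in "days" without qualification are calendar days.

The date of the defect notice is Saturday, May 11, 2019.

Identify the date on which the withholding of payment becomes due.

The last day of the remediation period: 3 business days after Saturday, May 11, 2019, skipping weekends — May 13, May 14, May 15 — lands on Wednesday, May 15, 2019.
Adding 90 calendar days to May 15, 2019 gives August 13, 2019, which is the date on which the withholding of payment becomes due. August 13, 2019 is a Tuesday and is not a listed holiday, so no roll-forward applies.

August 13, 2019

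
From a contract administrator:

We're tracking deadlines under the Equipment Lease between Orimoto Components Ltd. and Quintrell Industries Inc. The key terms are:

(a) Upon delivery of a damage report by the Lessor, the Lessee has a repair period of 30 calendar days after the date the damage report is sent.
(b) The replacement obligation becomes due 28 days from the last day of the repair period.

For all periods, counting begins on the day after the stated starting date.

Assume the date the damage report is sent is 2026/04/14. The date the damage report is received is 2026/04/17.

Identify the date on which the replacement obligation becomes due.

The last day of the repair period: 30 calendar days after 2026/04/14 is 2026/05/14.
Adding 28 calendar days to 2026/05/14 gives 2026/06/11, which is the date on which the replacement obligation becomes due.

2026/06/11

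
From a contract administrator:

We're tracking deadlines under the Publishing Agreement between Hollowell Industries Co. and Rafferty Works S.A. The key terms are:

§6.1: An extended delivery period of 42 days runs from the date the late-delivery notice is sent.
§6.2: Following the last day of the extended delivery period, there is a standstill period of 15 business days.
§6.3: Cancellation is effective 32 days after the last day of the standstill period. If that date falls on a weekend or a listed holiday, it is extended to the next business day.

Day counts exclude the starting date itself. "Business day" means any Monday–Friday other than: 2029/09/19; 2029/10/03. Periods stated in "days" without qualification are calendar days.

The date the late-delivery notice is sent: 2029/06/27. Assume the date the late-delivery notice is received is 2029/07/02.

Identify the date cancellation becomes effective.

2029/10/01

The last day of the extended delivery period: 2029/06/27 + 42 days = 2029/08/08.
The last day of the standstill period: 15 business days after Wednesday, 2029/08/08, skipping weekends — Aug 9, Aug 10, Aug 13, Aug 14, …, Aug 27, Aug 28, Aug 29 — lands on Wednesday, 2029/08/29.
The date cancellation becomes effective: 32 calendar days after 2029/08/29 is 2029/09/30. That falls on a Sunday, so it rolls to the next business day, Monday, 2029/10/01.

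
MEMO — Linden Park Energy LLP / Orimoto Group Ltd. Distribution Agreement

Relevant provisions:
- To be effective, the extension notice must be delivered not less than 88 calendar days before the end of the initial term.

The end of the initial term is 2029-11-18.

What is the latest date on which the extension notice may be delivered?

2029-11-18 minus 88 days is 2029-08-22.

2029-08-22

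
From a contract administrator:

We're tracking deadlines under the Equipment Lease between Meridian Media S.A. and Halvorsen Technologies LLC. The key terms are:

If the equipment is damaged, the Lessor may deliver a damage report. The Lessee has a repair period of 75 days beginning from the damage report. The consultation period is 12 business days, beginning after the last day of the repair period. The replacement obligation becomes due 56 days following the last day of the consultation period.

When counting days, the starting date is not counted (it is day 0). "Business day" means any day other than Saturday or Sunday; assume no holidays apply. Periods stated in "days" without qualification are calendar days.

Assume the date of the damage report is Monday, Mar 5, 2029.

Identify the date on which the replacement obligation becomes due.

The last day of the repair period: 75 calendar days after Mar 5, 2029 is May 19, 2029.
From Saturday, May 19, 2029, 12 business days (May 21, May 22, May 23, May 24, …, Jun 1, Jun 4, Jun 5, skipping weekends) brings us to Tuesday, Jun 5, 2029, which is the last day of the consultation period.
Adding 56 calendar days to Jun 5, 2029 gives Jul 31, 2029, which is the date on which the replacement obligation becomes due.

Jul 31, 2029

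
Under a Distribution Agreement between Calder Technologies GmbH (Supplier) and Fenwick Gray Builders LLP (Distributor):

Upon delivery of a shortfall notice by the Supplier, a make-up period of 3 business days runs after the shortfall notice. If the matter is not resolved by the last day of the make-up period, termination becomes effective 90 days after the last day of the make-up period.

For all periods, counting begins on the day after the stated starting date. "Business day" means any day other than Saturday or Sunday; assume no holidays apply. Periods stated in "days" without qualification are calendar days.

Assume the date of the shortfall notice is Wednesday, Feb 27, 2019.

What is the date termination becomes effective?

The last day of the make-up period: counting 3 business days from Wednesday, Feb 27, 2019 (Feb 28, Mar 1, Mar 4, skipping weekends) reaches Monday, Mar 4, 2019.
The date termination becomes effective: 90 calendar days after Mar 4, 2019 is Jun 2, 2019.

Jun 2, 2019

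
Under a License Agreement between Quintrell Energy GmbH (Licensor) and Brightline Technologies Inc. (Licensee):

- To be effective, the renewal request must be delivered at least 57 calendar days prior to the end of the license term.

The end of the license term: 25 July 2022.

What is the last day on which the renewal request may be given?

29 May 2022

25 July 2022 minus 57 days is 29 May 2022.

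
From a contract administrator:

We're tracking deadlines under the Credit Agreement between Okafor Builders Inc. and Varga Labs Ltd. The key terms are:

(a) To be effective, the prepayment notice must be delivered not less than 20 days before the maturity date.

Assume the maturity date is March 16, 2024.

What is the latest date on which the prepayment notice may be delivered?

Counting back 20 calendar days from March 16, 2024 gives February 25, 2024.

February 25, 2024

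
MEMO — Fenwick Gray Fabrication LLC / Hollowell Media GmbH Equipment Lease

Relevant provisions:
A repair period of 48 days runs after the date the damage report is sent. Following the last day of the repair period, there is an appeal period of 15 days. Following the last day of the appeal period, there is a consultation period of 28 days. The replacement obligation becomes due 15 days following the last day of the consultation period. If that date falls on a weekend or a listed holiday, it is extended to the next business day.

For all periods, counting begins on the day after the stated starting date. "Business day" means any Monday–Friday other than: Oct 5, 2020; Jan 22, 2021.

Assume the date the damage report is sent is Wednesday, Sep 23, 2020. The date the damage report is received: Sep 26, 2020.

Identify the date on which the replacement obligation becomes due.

The last day of the repair period: Sep 23, 2020 + 48 days = Nov 10, 2020.
The last day of the appeal period: Nov 10, 2020 + 15 days = Nov 25, 2020.
Adding 28 calendar days to Nov 25, 2020 gives Dec 23, 2020, which is the last day of the consultation period.
The date on which the replacement obligation becomes due: 15 calendar days after Dec 23, 2020 is Jan 7, 2021. Jan 7, 2021 is a Thursday and is not a listed holiday, so no roll-forward applies.

Jan 7, 2021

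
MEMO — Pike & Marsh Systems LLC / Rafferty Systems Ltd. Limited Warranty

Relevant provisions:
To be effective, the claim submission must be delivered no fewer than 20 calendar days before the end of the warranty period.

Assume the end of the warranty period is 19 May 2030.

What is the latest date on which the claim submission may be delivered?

29 April 2030

19 May 2030 minus 20 days is 29 April 2030.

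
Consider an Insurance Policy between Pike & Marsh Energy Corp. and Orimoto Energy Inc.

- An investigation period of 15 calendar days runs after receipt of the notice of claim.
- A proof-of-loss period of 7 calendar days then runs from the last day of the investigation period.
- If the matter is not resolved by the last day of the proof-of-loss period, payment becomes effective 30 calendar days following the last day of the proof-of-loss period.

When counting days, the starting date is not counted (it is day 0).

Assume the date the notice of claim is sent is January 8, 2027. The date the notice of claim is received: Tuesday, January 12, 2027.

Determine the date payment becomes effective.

Adding 15 calendar days to January 12, 2027 gives January 27, 2027, which is the last day of the investigation period.
Adding 7 calendar days to January 27, 2027 gives February 3, 2027, which is the last day of the proof-of-loss period.
The date payment becomes effective: February 3, 2027 + 30 days = March 5, 2027.

March 5, 2027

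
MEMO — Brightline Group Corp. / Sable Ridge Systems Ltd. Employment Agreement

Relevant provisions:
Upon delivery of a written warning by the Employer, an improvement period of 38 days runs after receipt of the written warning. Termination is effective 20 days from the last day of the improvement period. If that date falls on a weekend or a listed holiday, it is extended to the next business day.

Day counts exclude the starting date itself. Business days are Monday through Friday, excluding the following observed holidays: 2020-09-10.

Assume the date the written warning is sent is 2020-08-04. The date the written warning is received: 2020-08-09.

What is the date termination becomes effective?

2020-10-06

Adding 38 calendar days to 2020-08-09 gives 2020-09-16, which is the last day of the improvement period.
Adding 20 calendar days to 2020-09-16 gives 2020-10-06, which is the date termination becomes effective. 2020-10-06 is a Tuesday and is not a listed holiday, so no roll-forward applies.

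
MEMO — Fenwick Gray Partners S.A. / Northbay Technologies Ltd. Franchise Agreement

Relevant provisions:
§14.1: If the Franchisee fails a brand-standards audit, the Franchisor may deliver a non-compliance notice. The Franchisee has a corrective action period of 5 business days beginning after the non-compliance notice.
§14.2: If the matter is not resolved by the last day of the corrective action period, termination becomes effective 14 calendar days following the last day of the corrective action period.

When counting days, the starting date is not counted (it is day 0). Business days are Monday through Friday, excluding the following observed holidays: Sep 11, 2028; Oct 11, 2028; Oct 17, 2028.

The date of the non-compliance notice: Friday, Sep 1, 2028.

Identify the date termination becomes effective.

The last day of the corrective action period: 5 business days after Friday, Sep 1, 2028, skipping weekends — Sep 4, Sep 5, Sep 6, Sep 7, Sep 8 — lands on Friday, Sep 8, 2028.
The date termination becomes effective: 14 calendar days after Sep 8, 2028 is Sep 22, 2028.

Sep 22, 2028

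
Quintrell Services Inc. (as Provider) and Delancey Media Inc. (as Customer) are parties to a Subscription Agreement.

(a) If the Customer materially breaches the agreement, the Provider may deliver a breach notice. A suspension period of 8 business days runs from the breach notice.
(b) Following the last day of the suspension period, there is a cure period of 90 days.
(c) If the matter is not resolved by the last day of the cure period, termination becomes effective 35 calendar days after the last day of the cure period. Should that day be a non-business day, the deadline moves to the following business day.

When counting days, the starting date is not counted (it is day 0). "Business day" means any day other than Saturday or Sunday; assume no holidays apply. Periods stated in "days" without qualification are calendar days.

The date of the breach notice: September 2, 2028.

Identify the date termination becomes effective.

The last day of the suspension period: counting 8 business days from Saturday, September 2, 2028 (Sep 4, Sep 5, Sep 6, Sep 7, Sep 8, Sep 11, Sep 12, Sep 13, skipping weekends) reaches Wednesday, September 13, 2028.
The last day of the cure period: 90 calendar days after September 13, 2028 is December 12, 2028.
Adding 35 calendar days to December 12, 2028 gives January 16, 2029, which is the date termination becomes effective. January 16, 2029 is a Tuesday, so no roll-forward applies.

January 16, 2029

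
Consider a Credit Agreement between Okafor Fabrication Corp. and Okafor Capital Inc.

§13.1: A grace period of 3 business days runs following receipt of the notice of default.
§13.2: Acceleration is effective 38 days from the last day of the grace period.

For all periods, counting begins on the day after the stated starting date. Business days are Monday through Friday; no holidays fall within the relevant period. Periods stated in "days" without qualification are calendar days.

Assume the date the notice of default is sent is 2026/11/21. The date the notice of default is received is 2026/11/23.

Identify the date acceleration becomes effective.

2027/01/03

From Monday, 2026/11/23, 3 business days (Nov 24, Nov 25, Nov 26, skipping weekends) brings us to Thursday, 2026/11/26, which is the last day of the grace period.
Adding 38 calendar days to 2026/11/26 gives 2027/01/03, which is the date acceleration becomes effective.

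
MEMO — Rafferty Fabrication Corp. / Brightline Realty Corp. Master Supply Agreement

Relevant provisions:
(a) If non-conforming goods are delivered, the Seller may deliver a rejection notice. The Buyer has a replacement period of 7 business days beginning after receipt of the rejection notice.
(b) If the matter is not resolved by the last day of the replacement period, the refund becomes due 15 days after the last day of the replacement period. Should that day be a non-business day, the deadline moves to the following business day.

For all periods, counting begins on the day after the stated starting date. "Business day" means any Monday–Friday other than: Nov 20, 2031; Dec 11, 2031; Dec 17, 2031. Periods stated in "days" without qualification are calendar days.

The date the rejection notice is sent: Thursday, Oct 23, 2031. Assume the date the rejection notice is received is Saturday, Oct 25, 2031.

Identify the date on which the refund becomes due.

From Saturday, Oct 25, 2031, 7 business days (Oct 27, Oct 28, Oct 29, Oct 30, Oct 31, Nov 3, Nov 4, skipping weekends) brings us to Tuesday, Nov 4, 2031, which is the last day of the replacement period.
The date on which the refund becomes due: Nov 4, 2031 + 15 days = Nov 19, 2031. Nov 19, 2031 is a Wednesday and is not a listed holiday, so no roll-forward applies.

Nov 19, 2031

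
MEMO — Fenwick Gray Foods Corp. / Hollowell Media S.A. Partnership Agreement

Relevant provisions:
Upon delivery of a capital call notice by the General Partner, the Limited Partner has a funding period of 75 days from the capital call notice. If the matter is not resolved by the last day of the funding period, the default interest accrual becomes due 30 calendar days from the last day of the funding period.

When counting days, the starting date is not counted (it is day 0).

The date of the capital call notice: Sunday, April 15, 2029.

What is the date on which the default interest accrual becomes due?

July 29, 2029

The last day of the funding period: April 15, 2029 + 75 days = June 29, 2029.
Adding 30 calendar days to June 29, 2029 gives July 29, 2029, which is the date on which the default interest accrual becomes due.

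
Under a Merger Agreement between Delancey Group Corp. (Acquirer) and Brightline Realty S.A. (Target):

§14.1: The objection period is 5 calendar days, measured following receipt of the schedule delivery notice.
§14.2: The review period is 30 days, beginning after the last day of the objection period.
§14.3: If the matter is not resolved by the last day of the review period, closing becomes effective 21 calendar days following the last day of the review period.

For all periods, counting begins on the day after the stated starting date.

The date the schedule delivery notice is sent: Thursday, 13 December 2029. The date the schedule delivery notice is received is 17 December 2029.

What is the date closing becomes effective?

11 February 2030

The last day of the objection period: 17 December 2029 + 5 days = 22 December 2029.
The last day of the review period: 30 calendar days after 22 December 2029 is 21 January 2030.
The date closing becomes effective: 21 January 2030 + 21 days = 11 February 2030.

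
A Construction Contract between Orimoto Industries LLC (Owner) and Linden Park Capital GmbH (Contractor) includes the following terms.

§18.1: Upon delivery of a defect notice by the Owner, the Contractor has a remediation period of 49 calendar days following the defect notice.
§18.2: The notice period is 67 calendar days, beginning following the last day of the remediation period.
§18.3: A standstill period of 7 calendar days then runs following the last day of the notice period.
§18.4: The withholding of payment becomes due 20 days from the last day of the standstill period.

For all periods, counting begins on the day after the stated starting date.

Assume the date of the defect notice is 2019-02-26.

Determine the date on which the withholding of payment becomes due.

2019-07-19

Adding 49 calendar days to 2019-02-26 gives 2019-04-16, which is the last day of the remediation period.
The last day of the notice period: 2019-04-16 + 67 days = 2019-06-22.
The last day of the standstill period: 2019-06-22 + 7 days = 2019-06-29.
The date on which the withholding of payment becomes due: 2019-06-29 + 20 days = 2019-07-19.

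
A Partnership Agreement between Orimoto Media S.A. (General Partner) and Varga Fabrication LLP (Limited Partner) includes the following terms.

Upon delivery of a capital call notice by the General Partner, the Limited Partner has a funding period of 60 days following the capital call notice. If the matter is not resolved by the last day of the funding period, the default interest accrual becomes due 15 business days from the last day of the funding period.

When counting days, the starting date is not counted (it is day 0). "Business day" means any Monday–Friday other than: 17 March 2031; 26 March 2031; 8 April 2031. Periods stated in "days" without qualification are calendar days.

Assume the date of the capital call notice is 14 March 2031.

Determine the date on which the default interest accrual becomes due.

Adding 60 calendar days to 14 March 2031 gives 13 May 2031, which is the last day of the funding period.
The date on which the default interest accrual becomes due: counting 15 business days from Tuesday, 13 May 2031 (May 14, May 15, May 16, May 19, …, May 30, Jun 2, Jun 3, skipping weekends) reaches Tuesday, 3 June 2031.

3 June 2031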